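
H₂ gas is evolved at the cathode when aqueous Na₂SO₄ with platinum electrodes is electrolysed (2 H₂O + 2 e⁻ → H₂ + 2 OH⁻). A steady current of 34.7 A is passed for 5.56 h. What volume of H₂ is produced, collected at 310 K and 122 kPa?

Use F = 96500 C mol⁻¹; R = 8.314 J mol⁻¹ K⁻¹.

76.0 L

Q = I·t = 34.70 A × 20016 s = 694600 C.
n(e⁻) = Q/F = 694600 / 96500 = 7.197 mol.
2 electrons are transferred per H₂ molecule, so n(H₂) = 7.197 / 2 = 3.599 mol.
V = nRT/P = (3.599 × 8.314 × 310) / (122 × 10³ Pa) = 0.0760 m³ = 76.0 L.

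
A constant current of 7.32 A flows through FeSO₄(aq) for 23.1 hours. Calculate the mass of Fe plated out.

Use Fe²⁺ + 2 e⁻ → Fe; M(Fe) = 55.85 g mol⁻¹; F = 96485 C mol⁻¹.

176 g

Q = I·t = 7.320 A × 83160 s = 608700 C.
n(e⁻) = Q/F = 608700 / 96485 = 6.309 mol.
Fe²⁺ + 2 e⁻ → Fe, so n(Fe) = n(e⁻)/2 = 3.155 mol.
m = n·M = 3.155 × 55.85 = 176 g.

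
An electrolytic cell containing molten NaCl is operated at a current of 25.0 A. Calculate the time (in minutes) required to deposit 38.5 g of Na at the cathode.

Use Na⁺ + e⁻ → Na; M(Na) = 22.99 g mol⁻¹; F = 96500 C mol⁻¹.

n(Na) = m/M = 38.5 / 22.99 = 1.675 mol.
Each Na atom requires 1 electron, so n(e⁻) = 1 × 1.675 = 1.675 mol.
Q = n(e⁻)·F = 1.675 × 96500 = 161600 C.
t = Q/I = 161600 / 25.00 A = 6464 s = 108 min.

108 min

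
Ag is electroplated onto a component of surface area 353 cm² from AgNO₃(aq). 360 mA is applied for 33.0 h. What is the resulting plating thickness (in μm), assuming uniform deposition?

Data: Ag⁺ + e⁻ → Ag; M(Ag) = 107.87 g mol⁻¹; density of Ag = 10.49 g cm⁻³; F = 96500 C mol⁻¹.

Q = I·t = 0.3600 × 118800 = 42770 C; n(e⁻) = 0.4432 mol.
n(Ag) = n(e⁻)/1 = 0.4432 mol, so m = 0.4432 × 107.87 = 47.81 g.
Volume = m/ρ = 47.81 / 10.49 = 4.557 cm³.
Thickness = V/A = 4.557 / 353 = 0.0129 cm = 129 μm.

129 μm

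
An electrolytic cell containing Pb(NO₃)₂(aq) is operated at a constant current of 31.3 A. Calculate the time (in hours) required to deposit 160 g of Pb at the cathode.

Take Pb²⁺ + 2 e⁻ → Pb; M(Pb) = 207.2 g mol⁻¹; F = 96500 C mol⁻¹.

1.32 h

n(Pb) = m/M = 160 / 207.2 = 0.7722 mol.
Each Pb atom requires 2 electrons, so n(e⁻) = 2 × 0.7722 = 1.544 mol.
Q = n(e⁻)·F = 1.544 × 96500 = 149000 C.
t = Q/I = 149000 / 31.30 A = 4761 s = 1.32 h.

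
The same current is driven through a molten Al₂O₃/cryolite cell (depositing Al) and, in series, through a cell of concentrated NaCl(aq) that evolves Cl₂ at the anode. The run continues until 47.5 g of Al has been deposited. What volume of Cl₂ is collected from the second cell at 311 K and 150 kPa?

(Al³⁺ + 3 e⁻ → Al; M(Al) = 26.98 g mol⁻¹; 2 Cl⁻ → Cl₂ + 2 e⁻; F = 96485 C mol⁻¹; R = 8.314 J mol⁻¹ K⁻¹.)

45.5 L

n(Al) = 47.5 / 26.98 = 1.761 mol, so n(e⁻) = 3 × 1.761 = 5.282 mol.
The cells are in series, so the same 5.282 mol of electrons passes through the second cell.
2 Cl⁻ → Cl₂ + 2 e⁻ — 2 mol e⁻ per mol Cl₂, so n(Cl₂) = 5.282/2 = 2.641 mol.
V = nRT/P = (2.641 × 8.314 × 311) / (150 × 10³) = 0.0455 m³ = 45.5 L.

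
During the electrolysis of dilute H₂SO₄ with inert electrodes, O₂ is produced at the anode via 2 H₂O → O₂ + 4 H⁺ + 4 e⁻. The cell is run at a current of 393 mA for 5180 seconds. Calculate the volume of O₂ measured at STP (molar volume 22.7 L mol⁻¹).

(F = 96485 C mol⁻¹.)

Q = I·t = 0.3930 A × 5180.0 s = 2036 C.
n(e⁻) = Q/F = 2036 / 96485 = 0.02110 mol.
4 electrons are transferred per O₂ molecule, so n(O₂) = 0.02110 / 4 = 0.005275 mol.
V = n × V_m = 0.005275 × 22.7 = 0.120 L.

0.120 L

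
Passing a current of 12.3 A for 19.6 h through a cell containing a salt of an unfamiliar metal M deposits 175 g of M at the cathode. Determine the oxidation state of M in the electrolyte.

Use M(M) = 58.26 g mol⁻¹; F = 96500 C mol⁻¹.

+3

Q = I·t = 12.30 A × 70560 s = 867900 C, so n(e⁻) = 867900/96500 = 8.994 mol.
n(M) deposited = 175 / 58.26 = 3.004 mol.
Electrons per atom = n(e⁻)/n(M) = 8.994 / 3.004 = 2.99 ≈ 3, so the ion is M³⁺.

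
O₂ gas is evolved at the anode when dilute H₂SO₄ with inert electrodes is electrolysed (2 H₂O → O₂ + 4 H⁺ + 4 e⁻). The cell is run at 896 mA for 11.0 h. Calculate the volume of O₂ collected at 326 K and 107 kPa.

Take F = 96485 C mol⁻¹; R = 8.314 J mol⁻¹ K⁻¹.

2.33 L

Q = I·t = 0.8960 A × 39600 s = 35480 C.
n(e⁻) = Q/F = 35480 / 96485 = 0.3677 mol.
4 electrons are transferred per O₂ molecule, so n(O₂) = 0.3677 / 4 = 0.09194 mol.
V = nRT/P = (0.09194 × 8.314 × 326) / (107 × 10³ Pa) = 0.00233 m³ = 2.33 L.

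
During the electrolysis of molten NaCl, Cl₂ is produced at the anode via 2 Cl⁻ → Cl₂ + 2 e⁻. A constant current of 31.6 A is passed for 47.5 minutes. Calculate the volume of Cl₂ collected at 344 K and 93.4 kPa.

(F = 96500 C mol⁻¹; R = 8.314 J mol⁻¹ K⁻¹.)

Q = I·t = 31.60 A × 2850.0 s = 90060 C.
n(e⁻) = Q/F = 90060 / 96500 = 0.9333 mol.
2 electrons are transferred per Cl₂ molecule, so n(Cl₂) = 0.9333 / 2 = 0.4666 mol.
V = nRT/P = (0.4666 × 8.314 × 344) / (93.4 × 10³ Pa) = 0.0143 m³ = 14.3 L.

14.3 L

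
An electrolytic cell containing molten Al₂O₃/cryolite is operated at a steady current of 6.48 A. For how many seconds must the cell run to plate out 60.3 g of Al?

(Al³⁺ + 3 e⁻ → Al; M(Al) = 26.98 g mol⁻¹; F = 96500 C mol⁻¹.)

99900 s

n(Al) = m/M = 60.3 / 26.98 = 2.235 mol.
Each Al atom requires 3 electrons, so n(e⁻) = 3 × 2.235 = 6.705 mol.
Q = n(e⁻)·F = 6.705 × 96500 = 647000 C.
t = Q/I = 647000 / 6.480 A = 99850 s.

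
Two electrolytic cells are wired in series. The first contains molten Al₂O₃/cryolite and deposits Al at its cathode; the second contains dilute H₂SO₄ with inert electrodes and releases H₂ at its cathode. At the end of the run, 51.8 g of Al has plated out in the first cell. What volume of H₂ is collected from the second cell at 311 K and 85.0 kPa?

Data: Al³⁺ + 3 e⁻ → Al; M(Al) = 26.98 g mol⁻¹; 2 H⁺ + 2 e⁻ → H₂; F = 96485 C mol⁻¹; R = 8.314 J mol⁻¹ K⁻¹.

87.6 L

n(Al) = 51.8 / 26.98 = 1.920 mol, so n(e⁻) = 3 × 1.920 = 5.760 mol.
The cells are in series, so the same 5.760 mol of electrons passes through the second cell.
2 H⁺ + 2 e⁻ → H₂ — 2 mol e⁻ per mol H₂, so n(H₂) = 5.760/2 = 2.880 mol.
V = nRT/P = (2.880 × 8.314 × 311) / (85.0 × 10³) = 0.0876 m³ = 87.6 L.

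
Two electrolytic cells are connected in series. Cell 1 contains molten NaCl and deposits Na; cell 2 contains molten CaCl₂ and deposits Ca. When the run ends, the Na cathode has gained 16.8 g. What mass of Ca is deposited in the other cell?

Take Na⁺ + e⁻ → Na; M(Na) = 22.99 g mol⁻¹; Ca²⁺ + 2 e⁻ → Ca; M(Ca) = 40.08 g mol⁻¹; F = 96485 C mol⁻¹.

14.6 g

n(Na) = 16.8 / 22.99 = 0.7308 mol.
Since Na⁺ + e⁻ → Na, n(e⁻) passed = 1 × 0.7308 = 0.7308 mol.
Cells in series carry the same charge, so the same 0.7308 mol of electrons passes through cell 2.
Ca²⁺ + 2 e⁻ → Ca, so n(Ca) = 0.7308 / 2 = 0.3654 mol.
m(Ca) = 0.3654 × 40.08 = 14.6 g.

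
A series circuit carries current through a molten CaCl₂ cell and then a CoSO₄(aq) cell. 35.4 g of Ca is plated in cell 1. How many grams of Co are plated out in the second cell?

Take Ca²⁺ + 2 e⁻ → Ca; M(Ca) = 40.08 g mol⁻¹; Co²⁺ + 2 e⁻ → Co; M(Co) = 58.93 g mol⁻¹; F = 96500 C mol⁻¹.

52.0 g

n(Ca) = 35.4 / 40.08 = 0.8832 mol.
Since Ca²⁺ + 2 e⁻ → Ca, n(e⁻) passed = 2 × 0.8832 = 1.766 mol.
Cells in series carry the same charge, so the same 1.766 mol of electrons passes through cell 2.
Co²⁺ + 2 e⁻ → Co, so n(Co) = 1.766 / 2 = 0.8832 mol.
m(Co) = 0.8832 × 58.93 = 52.0 g.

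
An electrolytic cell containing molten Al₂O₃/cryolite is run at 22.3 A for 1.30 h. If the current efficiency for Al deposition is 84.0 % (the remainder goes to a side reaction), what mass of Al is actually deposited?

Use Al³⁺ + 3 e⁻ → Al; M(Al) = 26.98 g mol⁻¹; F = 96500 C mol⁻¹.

8.17 g

Q = I·t = 22.30 × 4680.0 = 104400 C.
n(e⁻) = 104400/96500 = 1.081 mol; theoretically n(Al) = 1.081/3 = 0.3605 mol, m_theo = 9.726 g.
At 84.0 % efficiency, m_actual = 0.840 × 9.726 = 8.17 g.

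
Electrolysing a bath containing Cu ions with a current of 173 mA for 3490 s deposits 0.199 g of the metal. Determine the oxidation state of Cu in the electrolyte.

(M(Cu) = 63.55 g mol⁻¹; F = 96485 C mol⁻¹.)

+2

Q = I·t = 0.1730 A × 3490.0 s = 603.8 C, so n(e⁻) = 603.8/96485 = 0.006258 mol.
n(Cu) deposited = 0.199 / 63.55 = 0.003131 mol.
Electrons per atom = n(e⁻)/n(Cu) = 0.006258 / 0.003131 = 2.00 ≈ 2, so the ion is Cu²⁺.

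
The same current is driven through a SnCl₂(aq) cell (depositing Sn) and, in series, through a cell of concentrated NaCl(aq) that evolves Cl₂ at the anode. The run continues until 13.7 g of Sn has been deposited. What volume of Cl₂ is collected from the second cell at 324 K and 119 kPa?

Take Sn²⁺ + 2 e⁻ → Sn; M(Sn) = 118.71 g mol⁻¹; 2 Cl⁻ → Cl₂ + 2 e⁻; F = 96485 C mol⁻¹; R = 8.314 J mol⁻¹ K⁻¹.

n(Sn) = 13.7 / 118.71 = 0.1154 mol, so n(e⁻) = 2 × 0.1154 = 0.2308 mol.
The cells are in series, so the same 0.2308 mol of electrons passes through the second cell.
2 Cl⁻ → Cl₂ + 2 e⁻ — 2 mol e⁻ per mol Cl₂, so n(Cl₂) = 0.2308/2 = 0.1154 mol.
V = nRT/P = (0.1154 × 8.314 × 324) / (119 × 10³) = 0.00261 m³ = 2.61 L.

2.61 L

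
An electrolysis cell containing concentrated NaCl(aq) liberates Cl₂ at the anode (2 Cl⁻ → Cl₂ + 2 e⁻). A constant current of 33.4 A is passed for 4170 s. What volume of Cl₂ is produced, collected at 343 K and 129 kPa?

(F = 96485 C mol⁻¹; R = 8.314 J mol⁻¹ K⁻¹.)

16.0 L

Q = I·t = 33.40 A × 4170.0 s = 139300 C.
n(e⁻) = Q/F = 139300 / 96485 = 1.444 mol.
2 electrons are transferred per Cl₂ molecule, so n(Cl₂) = 1.444 / 2 = 0.7218 mol.
V = nRT/P = (0.7218 × 8.314 × 343) / (129 × 10³ Pa) = 0.0160 m³ = 16.0 L.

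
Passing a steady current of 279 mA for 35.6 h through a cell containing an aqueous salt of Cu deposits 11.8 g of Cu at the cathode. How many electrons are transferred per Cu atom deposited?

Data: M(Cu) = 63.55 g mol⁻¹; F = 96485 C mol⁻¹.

2

Q = I·t = 0.2790 A × 128160 s = 35760 C, so n(e⁻) = 35760/96485 = 0.3706 mol.
n(Cu) deposited = 11.8 / 63.55 = 0.1857 mol.
Electrons per atom = n(e⁻)/n(Cu) = 0.3706 / 0.1857 = 2.00 ≈ 2, so the ion is Cu²⁺.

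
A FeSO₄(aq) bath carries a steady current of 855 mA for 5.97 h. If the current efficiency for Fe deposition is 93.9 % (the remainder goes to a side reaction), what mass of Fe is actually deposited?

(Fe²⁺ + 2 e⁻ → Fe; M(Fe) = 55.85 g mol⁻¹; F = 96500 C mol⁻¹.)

4.99 g

Q = I·t = 0.8550 × 21492 = 18380 C.
n(e⁻) = 18380/96500 = 0.1904 mol; theoretically n(Fe) = 0.1904/2 = 0.09521 mol, m_theo = 5.318 g.
At 93.9 % efficiency, m_actual = 0.939 × 5.318 = 4.99 g.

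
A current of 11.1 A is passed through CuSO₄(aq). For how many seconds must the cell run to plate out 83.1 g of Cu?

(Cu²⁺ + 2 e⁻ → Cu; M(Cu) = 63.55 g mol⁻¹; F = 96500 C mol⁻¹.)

22700 s

n(Cu) = m/M = 83.1 / 63.55 = 1.308 mol.
Each Cu atom requires 2 electrons, so n(e⁻) = 2 × 1.308 = 2.615 mol.
Q = n(e⁻)·F = 2.615 × 96500 = 252400 C.
t = Q/I = 252400 / 11.10 A = 22740 s.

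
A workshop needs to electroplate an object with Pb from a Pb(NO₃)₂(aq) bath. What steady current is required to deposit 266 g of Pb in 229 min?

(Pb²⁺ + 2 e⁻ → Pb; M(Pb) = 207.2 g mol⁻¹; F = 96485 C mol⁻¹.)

18.0 A

n(Pb) = 266 / 207.2 = 1.284 mol.
n(e⁻) = 2 × 1.284 = 2.568 mol.
Q = n(e⁻)·F = 2.568 × 96485 = 247700 C.
I = Q/t = 247700 / 13740 s = 18.0 A.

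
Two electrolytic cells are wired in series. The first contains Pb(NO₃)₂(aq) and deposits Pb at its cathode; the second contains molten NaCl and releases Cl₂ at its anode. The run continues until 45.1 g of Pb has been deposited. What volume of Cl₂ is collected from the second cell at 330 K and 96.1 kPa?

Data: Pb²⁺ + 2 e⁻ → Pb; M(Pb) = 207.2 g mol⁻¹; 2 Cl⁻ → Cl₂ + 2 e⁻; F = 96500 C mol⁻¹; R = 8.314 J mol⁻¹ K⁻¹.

n(Pb) = 45.1 / 207.2 = 0.2177 mol, so n(e⁻) = 2 × 0.2177 = 0.4353 mol.
The cells are in series, so the same 0.4353 mol of electrons passes through the second cell.
2 Cl⁻ → Cl₂ + 2 e⁻ — 2 mol e⁻ per mol Cl₂, so n(Cl₂) = 0.4353/2 = 0.2177 mol.
V = nRT/P = (0.2177 × 8.314 × 330) / (96.1 × 10³) = 0.00621 m³ = 6.21 L.

6.21 L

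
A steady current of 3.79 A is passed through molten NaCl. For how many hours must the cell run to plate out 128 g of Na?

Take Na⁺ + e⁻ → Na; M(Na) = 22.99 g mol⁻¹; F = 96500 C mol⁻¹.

n(Na) = m/M = 128 / 22.99 = 5.568 mol.
Each Na atom requires 1 electron, so n(e⁻) = 1 × 5.568 = 5.568 mol.
Q = n(e⁻)·F = 5.568 × 96500 = 537300 C.
t = Q/I = 537300 / 3.790 A = 141800 s = 39.4 h.

39.4 h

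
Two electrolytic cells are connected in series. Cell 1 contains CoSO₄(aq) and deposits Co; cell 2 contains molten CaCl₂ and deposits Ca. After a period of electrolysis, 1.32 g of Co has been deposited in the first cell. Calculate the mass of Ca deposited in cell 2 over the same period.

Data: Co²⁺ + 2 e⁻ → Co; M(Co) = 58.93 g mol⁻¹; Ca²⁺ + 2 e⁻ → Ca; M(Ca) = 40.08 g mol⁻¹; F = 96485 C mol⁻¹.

n(Co) = 1.32 / 58.93 = 0.02240 mol.
Since Co²⁺ + 2 e⁻ → Co, n(e⁻) passed = 2 × 0.02240 = 0.04480 mol.
Cells in series carry the same charge, so the same 0.04480 mol of electrons passes through cell 2.
Ca²⁺ + 2 e⁻ → Ca, so n(Ca) = 0.04480 / 2 = 0.02240 mol.
m(Ca) = 0.02240 × 40.08 = 0.898 g.

0.898 g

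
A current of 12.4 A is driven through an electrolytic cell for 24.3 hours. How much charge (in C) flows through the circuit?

Q = I·t = 12.40 A × 87480 s = 1.08 × 10⁶ C.

1.08 × 10⁶ C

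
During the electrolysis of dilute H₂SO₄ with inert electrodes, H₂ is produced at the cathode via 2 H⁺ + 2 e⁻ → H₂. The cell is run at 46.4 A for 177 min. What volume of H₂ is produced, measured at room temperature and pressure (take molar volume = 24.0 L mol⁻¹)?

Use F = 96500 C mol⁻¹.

Q = I·t = 46.40 A × 10620 s = 492800 C.
n(e⁻) = Q/F = 492800 / 96500 = 5.106 mol.
2 electrons are transferred per H₂ molecule, so n(H₂) = 5.106 / 2 = 2.553 mol.
V = n × V_m = 2.553 × 24.0 = 61.3 L.

61.3 L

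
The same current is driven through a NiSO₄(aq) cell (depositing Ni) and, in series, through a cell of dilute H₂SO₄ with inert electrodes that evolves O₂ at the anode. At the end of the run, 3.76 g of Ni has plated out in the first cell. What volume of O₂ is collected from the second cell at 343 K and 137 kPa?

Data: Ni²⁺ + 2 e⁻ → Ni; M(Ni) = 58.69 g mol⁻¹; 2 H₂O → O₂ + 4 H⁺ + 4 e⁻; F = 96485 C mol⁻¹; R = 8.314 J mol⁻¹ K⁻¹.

n(Ni) = 3.76 / 58.69 = 0.06407 mol, so n(e⁻) = 2 × 0.06407 = 0.1281 mol.
The cells are in series, so the same 0.1281 mol of electrons passes through the second cell.
2 H₂O → O₂ + 4 H⁺ + 4 e⁻ — 4 mol e⁻ per mol O₂, so n(O₂) = 0.1281/4 = 0.03203 mol.
V = nRT/P = (0.03203 × 8.314 × 343) / (137 × 10³) = 6.67 × 10⁻⁴ m³ = 0.667 L.

0.667 L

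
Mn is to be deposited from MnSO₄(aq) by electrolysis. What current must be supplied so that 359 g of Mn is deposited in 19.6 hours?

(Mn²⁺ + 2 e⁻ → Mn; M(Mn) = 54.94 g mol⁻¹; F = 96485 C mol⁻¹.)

n(Mn) = 359 / 54.94 = 6.534 mol.
n(e⁻) = 2 × 6.534 = 13.07 mol.
Q = n(e⁻)·F = 13.07 × 96485 = 1261000 C.
I = Q/t = 1261000 / 70560 s = 17.9 A.

17.9 A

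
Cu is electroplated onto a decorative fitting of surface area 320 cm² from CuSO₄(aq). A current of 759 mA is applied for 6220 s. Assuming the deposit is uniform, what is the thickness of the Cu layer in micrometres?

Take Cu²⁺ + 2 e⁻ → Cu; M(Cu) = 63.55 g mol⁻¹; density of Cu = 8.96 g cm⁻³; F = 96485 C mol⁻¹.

Q = I·t = 0.7590 × 6220.0 = 4721 C; n(e⁻) = 0.04893 mol.
n(Cu) = n(e⁻)/2 = 0.02446 mol, so m = 0.02446 × 63.55 = 1.555 g.
Volume = m/ρ = 1.555 / 8.96 = 0.1735 cm³.
Thickness = V/A = 0.1735 / 320 = 5.42 × 10⁻⁴ cm = 5.42 μm.

5.42 μm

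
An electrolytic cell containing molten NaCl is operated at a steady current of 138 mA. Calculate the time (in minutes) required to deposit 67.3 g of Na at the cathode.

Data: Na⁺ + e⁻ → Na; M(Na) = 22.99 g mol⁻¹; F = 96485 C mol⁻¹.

34100 min

n(Na) = m/M = 67.3 / 22.99 = 2.927 mol.
Each Na atom requires 1 electron, so n(e⁻) = 1 × 2.927 = 2.927 mol.
Q = n(e⁻)·F = 2.927 × 96485 = 282400 C.
t = Q/I = 282400 / 0.1380 A = 2047000 s = 34100 min.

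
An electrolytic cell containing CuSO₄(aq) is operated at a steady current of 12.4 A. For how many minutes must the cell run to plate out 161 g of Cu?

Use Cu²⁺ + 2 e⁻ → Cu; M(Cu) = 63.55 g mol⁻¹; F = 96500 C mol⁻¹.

657 min

n(Cu) = m/M = 161 / 63.55 = 2.533 mol.
Each Cu atom requires 2 electrons, so n(e⁻) = 2 × 2.533 = 5.067 mol.
Q = n(e⁻)·F = 5.067 × 96500 = 489000 C.
t = Q/I = 489000 / 12.40 A = 39430 s = 657 min.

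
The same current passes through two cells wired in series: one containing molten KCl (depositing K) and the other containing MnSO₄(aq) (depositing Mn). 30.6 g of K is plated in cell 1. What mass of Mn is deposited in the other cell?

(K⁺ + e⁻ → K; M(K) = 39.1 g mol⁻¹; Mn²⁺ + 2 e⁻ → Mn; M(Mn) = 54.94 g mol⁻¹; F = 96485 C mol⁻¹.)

21.5 g

n(K) = 30.6 / 39.1 = 0.7826 mol.
Since K⁺ + e⁻ → K, n(e⁻) passed = 1 × 0.7826 = 0.7826 mol.
Cells in series carry the same charge, so the same 0.7826 mol of electrons passes through cell 2.
Mn²⁺ + 2 e⁻ → Mn, so n(Mn) = 0.7826 / 2 = 0.3913 mol.
m(Mn) = 0.3913 × 54.94 = 21.5 g.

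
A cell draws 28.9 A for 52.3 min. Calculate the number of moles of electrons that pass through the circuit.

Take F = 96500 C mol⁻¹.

0.940 mol

Q = I·t = 28.90 A × 3138.0 s = 90690 C.
n(e⁻) = Q/F = 90690 / 96500 = 0.940 mol.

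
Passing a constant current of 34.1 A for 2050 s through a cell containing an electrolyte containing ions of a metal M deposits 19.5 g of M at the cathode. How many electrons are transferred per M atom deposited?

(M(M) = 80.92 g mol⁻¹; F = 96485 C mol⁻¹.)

3

Q = I·t = 34.10 A × 2050.0 s = 69900 C, so n(e⁻) = 69900/96485 = 0.7245 mol.
n(M) deposited = 19.5 / 80.92 = 0.2410 mol.
Electrons per atom = n(e⁻)/n(M) = 0.7245 / 0.2410 = 3.01 ≈ 3, so the ion is M³⁺.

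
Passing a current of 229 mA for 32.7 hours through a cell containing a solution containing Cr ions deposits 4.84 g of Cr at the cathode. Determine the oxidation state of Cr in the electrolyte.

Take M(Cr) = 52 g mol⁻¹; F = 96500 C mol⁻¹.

+3

Q = I·t = 0.2290 A × 117720 s = 26960 C, so n(e⁻) = 26960/96500 = 0.2794 mol.
n(Cr) deposited = 4.84 / 52 = 0.09308 mol.
Electrons per atom = n(e⁻)/n(Cr) = 0.2794 / 0.09308 = 3.00 ≈ 3, so the ion is Cr³⁺.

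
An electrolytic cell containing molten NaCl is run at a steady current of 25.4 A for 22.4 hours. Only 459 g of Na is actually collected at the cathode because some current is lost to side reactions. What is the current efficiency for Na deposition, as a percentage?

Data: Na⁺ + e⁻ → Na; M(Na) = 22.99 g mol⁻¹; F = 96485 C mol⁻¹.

94.0 %

Q = I·t = 25.40 × 80640 = 2048000 C; n(e⁻) = 2048000/96485 = 21.23 mol.
Theoretical n(Na) = n(e⁻)/1 = 21.23 mol, i.e. m_theo = 21.23 × 22.99 = 488.0 g.
Efficiency = m_actual / m_theo = 459 / 488.0 = 94.0 %.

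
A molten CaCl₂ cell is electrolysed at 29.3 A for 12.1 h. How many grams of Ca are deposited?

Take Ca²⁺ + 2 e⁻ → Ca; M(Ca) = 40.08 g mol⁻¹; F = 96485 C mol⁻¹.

265 g

Q = I·t = 29.30 A × 43560 s = 1276000 C.
n(e⁻) = Q/F = 1276000 / 96485 = 13.23 mol.
Ca²⁺ + 2 e⁻ → Ca, so n(Ca) = n(e⁻)/2 = 6.614 mol.
m = n·M = 6.614 × 40.08 = 265 g.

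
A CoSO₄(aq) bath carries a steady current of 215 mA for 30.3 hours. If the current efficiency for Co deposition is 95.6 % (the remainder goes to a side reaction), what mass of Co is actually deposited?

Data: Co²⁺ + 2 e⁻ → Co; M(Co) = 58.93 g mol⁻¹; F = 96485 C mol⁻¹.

Q = I·t = 0.2150 × 109080 = 23450 C.
n(e⁻) = 23450/96485 = 0.2431 mol; theoretically n(Co) = 0.2431/2 = 0.1215 mol, m_theo = 7.162 g.
At 95.6 % efficiency, m_actual = 0.956 × 7.162 = 6.85 g.

6.85 g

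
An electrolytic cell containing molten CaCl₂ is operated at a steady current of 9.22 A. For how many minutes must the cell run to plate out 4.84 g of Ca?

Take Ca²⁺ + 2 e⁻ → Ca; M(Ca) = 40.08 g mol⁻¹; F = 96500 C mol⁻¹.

n(Ca) = m/M = 4.84 / 40.08 = 0.1208 mol.
Each Ca atom requires 2 electrons, so n(e⁻) = 2 × 0.1208 = 0.2415 mol.
Q = n(e⁻)·F = 0.2415 × 96500 = 23310 C.
t = Q/I = 23310 / 9.220 A = 2528 s = 42.1 min.

42.1 min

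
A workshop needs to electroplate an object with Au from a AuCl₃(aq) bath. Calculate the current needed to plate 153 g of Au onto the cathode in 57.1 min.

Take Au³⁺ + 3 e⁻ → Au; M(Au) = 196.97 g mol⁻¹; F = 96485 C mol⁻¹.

n(Au) = 153 / 196.97 = 0.7768 mol.
n(e⁻) = 3 × 0.7768 = 2.330 mol.
Q = n(e⁻)·F = 2.330 × 96485 = 224800 C.
I = Q/t = 224800 / 3426.0 s = 65.6 A.

65.6 A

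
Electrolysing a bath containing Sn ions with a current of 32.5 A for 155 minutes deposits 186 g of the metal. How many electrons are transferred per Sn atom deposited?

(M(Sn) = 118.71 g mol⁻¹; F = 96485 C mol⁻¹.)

2

Q = I·t = 32.50 A × 9300.0 s = 302200 C, so n(e⁻) = 302200/96485 = 3.133 mol.
n(Sn) deposited = 186 / 118.71 = 1.567 mol.
Electrons per atom = n(e⁻)/n(Sn) = 3.133 / 1.567 = 2.00 ≈ 2, so the ion is Sn²⁺.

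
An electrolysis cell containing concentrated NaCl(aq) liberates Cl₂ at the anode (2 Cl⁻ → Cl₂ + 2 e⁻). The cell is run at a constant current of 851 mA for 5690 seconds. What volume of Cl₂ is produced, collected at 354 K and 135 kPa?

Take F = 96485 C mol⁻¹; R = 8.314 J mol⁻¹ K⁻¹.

0.547 L

Q = I·t = 0.8510 A × 5690.0 s = 4842 C.
n(e⁻) = Q/F = 4842 / 96485 = 0.05019 mol.
2 electrons are transferred per Cl₂ molecule, so n(Cl₂) = 0.05019 / 2 = 0.02509 mol.
V = nRT/P = (0.02509 × 8.314 × 354) / (135 × 10³ Pa) = 5.47 × 10⁻⁴ m³ = 0.547 L.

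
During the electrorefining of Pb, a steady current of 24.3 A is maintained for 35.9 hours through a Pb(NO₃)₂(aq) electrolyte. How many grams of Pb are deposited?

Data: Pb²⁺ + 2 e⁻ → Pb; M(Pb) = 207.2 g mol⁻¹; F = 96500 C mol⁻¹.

Q = I·t = 24.30 A × 129240 s = 3141000 C.
n(e⁻) = Q/F = 3141000 / 96500 = 32.54 mol.
Pb²⁺ + 2 e⁻ → Pb, so n(Pb) = n(e⁻)/2 = 16.27 mol.
m = n·M = 16.27 × 207.2 = 3370 g.

3370 g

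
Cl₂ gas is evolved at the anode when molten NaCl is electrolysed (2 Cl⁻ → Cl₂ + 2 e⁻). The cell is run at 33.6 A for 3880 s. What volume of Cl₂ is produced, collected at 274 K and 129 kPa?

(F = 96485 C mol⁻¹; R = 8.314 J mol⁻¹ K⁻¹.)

Q = I·t = 33.60 A × 3880.0 s = 130400 C.
n(e⁻) = Q/F = 130400 / 96485 = 1.351 mol.
2 electrons are transferred per Cl₂ molecule, so n(Cl₂) = 1.351 / 2 = 0.6756 mol.
V = nRT/P = (0.6756 × 8.314 × 274) / (129 × 10³ Pa) = 0.0119 m³ = 11.9 L.

11.9 L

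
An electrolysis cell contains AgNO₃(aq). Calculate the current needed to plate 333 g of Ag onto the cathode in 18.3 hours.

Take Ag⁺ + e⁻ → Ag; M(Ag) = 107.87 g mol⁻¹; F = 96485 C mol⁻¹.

n(Ag) = 333 / 107.87 = 3.087 mol.
n(e⁻) = 1 × 3.087 = 3.087 mol.
Q = n(e⁻)·F = 3.087 × 96485 = 297900 C.
I = Q/t = 297900 / 65880 s = 4.52 A.

4.52 A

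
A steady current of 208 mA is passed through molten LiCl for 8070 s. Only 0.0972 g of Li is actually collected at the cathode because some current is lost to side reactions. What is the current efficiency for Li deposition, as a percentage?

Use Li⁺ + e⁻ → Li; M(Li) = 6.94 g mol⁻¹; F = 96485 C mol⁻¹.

80.5 %

Q = I·t = 0.2080 × 8070.0 = 1679 C; n(e⁻) = 1679/96485 = 0.01740 mol.
Theoretical n(Li) = n(e⁻)/1 = 0.01740 mol, i.e. m_theo = 0.01740 × 6.94 = 0.1207 g.
Efficiency = m_actual / m_theo = 0.0972 / 0.1207 = 80.5 %.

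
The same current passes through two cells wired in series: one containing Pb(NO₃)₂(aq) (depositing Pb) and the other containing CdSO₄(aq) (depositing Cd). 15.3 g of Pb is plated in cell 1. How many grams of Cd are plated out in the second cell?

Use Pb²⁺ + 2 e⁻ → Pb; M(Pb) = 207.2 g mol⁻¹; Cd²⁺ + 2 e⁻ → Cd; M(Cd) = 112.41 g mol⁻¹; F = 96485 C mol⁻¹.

n(Pb) = 15.3 / 207.2 = 0.07384 mol.
Since Pb²⁺ + 2 e⁻ → Pb, n(e⁻) passed = 2 × 0.07384 = 0.1477 mol.
Cells in series carry the same charge, so the same 0.1477 mol of electrons passes through cell 2.
Cd²⁺ + 2 e⁻ → Cd, so n(Cd) = 0.1477 / 2 = 0.07384 mol.
m(Cd) = 0.07384 × 112.41 = 8.30 g.

8.30 g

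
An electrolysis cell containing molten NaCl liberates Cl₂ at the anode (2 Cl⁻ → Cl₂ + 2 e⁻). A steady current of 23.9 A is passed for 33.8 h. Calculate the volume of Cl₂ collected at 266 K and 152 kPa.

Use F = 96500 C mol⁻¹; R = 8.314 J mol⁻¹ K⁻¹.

219 L

Q = I·t = 23.90 A × 121680 s = 2908000 C.
n(e⁻) = Q/F = 2908000 / 96500 = 30.14 mol.
2 electrons are transferred per Cl₂ molecule, so n(Cl₂) = 30.14 / 2 = 15.07 mol.
V = nRT/P = (15.07 × 8.314 × 266) / (152 × 10³ Pa) = 0.219 m³ = 219 L.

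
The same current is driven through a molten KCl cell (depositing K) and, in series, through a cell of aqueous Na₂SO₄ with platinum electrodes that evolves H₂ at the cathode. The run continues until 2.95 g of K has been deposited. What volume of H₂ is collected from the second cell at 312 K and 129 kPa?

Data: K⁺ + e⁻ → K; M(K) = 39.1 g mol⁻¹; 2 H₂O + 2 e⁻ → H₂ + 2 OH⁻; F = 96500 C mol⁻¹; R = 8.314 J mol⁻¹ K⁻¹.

0.759 L

n(K) = 2.95 / 39.1 = 0.07545 mol, so n(e⁻) = 1 × 0.07545 = 0.07545 mol.
The cells are in series, so the same 0.07545 mol of electrons passes through the second cell.
2 H₂O + 2 e⁻ → H₂ + 2 OH⁻ — 2 mol e⁻ per mol H₂, so n(H₂) = 0.07545/2 = 0.03772 mol.
V = nRT/P = (0.03772 × 8.314 × 312) / (129 × 10³) = 7.59 × 10⁻⁴ m³ = 0.759 L.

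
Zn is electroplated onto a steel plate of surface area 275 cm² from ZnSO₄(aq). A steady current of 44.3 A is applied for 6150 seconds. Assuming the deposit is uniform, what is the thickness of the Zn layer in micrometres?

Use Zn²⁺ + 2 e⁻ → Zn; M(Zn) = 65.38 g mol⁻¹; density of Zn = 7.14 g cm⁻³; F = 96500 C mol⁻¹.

470 μm

Q = I·t = 44.30 × 6150.0 = 272400 C; n(e⁻) = 2.823 mol.
n(Zn) = n(e⁻)/2 = 1.412 mol, so m = 1.412 × 65.38 = 92.29 g.
Volume = m/ρ = 92.29 / 7.14 = 12.93 cm³.
Thickness = V/A = 12.93 / 275 = 0.0470 cm = 470 μm.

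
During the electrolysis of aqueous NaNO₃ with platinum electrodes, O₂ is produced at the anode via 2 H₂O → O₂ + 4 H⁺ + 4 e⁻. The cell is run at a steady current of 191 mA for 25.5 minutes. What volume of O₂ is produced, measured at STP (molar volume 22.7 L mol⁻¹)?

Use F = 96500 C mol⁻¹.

0.0172 L

Q = I·t = 0.1910 A × 1530.0 s = 292.2 C.
n(e⁻) = Q/F = 292.2 / 96500 = 0.003028 mol.
4 electrons are transferred per O₂ molecule, so n(O₂) = 0.003028 / 4 = 0.0007571 mol.
V = n × V_m = 0.0007571 × 22.7 = 0.0172 L.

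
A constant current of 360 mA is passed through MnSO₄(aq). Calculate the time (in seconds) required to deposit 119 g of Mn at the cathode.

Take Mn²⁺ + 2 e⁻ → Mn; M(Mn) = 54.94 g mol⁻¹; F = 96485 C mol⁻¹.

n(Mn) = m/M = 119 / 54.94 = 2.166 mol.
Each Mn atom requires 2 electrons, so n(e⁻) = 2 × 2.166 = 4.332 mol.
Q = n(e⁻)·F = 4.332 × 96485 = 418000 C.
t = Q/I = 418000 / 0.3600 A = 1161000 s.

1.16 × 10⁶ s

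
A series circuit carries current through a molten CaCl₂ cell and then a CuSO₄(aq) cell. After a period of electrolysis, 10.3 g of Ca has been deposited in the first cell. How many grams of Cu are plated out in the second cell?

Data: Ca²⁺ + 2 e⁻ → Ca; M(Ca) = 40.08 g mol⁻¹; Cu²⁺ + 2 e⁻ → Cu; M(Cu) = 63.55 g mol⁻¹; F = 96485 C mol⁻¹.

16.3 g

n(Ca) = 10.3 / 40.08 = 0.2570 mol.
Since Ca²⁺ + 2 e⁻ → Ca, n(e⁻) passed = 2 × 0.2570 = 0.5140 mol.
Cells in series carry the same charge, so the same 0.5140 mol of electrons passes through cell 2.
Cu²⁺ + 2 e⁻ → Cu, so n(Cu) = 0.5140 / 2 = 0.2570 mol.
m(Cu) = 0.2570 × 63.55 = 16.3 g.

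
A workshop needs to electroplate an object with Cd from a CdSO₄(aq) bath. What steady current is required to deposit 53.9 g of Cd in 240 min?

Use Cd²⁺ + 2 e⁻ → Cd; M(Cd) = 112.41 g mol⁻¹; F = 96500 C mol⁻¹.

n(Cd) = 53.9 / 112.41 = 0.4795 mol.
n(e⁻) = 2 × 0.4795 = 0.9590 mol.
Q = n(e⁻)·F = 0.9590 × 96500 = 92540 C.
I = Q/t = 92540 / 14400 s = 6.43 A.

6.43 A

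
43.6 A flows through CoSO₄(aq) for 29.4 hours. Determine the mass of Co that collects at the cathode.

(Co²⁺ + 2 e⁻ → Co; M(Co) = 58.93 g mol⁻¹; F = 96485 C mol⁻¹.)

1410 g

Q = I·t = 43.60 A × 105840 s = 4615000 C.
n(e⁻) = Q/F = 4615000 / 96485 = 47.83 mol.
Co²⁺ + 2 e⁻ → Co, so n(Co) = n(e⁻)/2 = 23.91 mol.
m = n·M = 23.91 × 58.93 = 1410 g.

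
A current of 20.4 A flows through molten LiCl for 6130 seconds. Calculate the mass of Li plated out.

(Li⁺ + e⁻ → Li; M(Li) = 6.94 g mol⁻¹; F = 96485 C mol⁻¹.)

8.99 g

Q = I·t = 20.40 A × 6130.0 s = 125100 C.
n(e⁻) = Q/F = 125100 / 96485 = 1.296 mol.
Li⁺ + e⁻ → Li, so n(Li) = n(e⁻)/1 = 1.296 mol.
m = n·M = 1.296 × 6.94 = 8.99 g.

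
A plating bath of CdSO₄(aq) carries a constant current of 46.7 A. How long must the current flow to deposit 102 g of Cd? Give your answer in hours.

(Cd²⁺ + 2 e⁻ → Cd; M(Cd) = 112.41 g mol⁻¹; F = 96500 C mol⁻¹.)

1.04 h

n(Cd) = m/M = 102 / 112.41 = 0.9074 mol.
Each Cd atom requires 2 electrons, so n(e⁻) = 2 × 0.9074 = 1.815 mol.
Q = n(e⁻)·F = 1.815 × 96500 = 175100 C.
t = Q/I = 175100 / 46.70 A = 3750 s = 1.04 h.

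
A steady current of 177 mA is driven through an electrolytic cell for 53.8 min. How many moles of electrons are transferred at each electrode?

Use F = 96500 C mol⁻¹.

0.00592 mol

Q = I·t = 0.1770 A × 3228.0 s = 571.4 C.
n(e⁻) = Q/F = 571.4 / 96500 = 0.00592 mol.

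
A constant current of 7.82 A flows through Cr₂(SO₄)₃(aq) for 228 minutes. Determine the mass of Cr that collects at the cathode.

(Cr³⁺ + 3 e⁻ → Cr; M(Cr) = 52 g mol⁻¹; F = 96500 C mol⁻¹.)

19.2 g

Q = I·t = 7.820 A × 13680 s = 107000 C.
n(e⁻) = Q/F = 107000 / 96500 = 1.109 mol.
Cr³⁺ + 3 e⁻ → Cr, so n(Cr) = n(e⁻)/3 = 0.3695 mol.
m = n·M = 0.3695 × 52 = 19.2 g.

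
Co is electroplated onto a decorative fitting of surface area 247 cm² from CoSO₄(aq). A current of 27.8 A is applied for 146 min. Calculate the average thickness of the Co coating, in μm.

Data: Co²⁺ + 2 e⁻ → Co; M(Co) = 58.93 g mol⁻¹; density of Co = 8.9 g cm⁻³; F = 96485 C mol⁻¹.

Q = I·t = 27.80 × 8760.0 = 243500 C; n(e⁻) = 2.524 mol.
n(Co) = n(e⁻)/2 = 1.262 mol, so m = 1.262 × 58.93 = 74.37 g.
Volume = m/ρ = 74.37 / 8.9 = 8.356 cm³.
Thickness = V/A = 8.356 / 247 = 0.0338 cm = 338 μm.

338 μm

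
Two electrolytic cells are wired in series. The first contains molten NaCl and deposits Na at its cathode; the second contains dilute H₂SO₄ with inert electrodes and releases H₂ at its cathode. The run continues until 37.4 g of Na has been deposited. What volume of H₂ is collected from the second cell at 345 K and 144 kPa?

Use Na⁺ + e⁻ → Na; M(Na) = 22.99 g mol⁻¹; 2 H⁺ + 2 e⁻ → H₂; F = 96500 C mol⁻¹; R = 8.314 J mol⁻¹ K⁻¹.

16.2 L

n(Na) = 37.4 / 22.99 = 1.627 mol, so n(e⁻) = 1 × 1.627 = 1.627 mol.
The cells are in series, so the same 1.627 mol of electrons passes through the second cell.
2 H⁺ + 2 e⁻ → H₂ — 2 mol e⁻ per mol H₂, so n(H₂) = 1.627/2 = 0.8134 mol.
V = nRT/P = (0.8134 × 8.314 × 345) / (144 × 10³) = 0.0162 m³ = 16.2 L.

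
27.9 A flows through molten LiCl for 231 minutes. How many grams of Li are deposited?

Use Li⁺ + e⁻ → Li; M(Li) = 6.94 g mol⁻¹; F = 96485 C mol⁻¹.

27.8 g

Q = I·t = 27.90 A × 13860 s = 386700 C.
n(e⁻) = Q/F = 386700 / 96485 = 4.008 mol.
Li⁺ + e⁻ → Li, so n(Li) = n(e⁻)/1 = 4.008 mol.
m = n·M = 4.008 × 6.94 = 27.8 g.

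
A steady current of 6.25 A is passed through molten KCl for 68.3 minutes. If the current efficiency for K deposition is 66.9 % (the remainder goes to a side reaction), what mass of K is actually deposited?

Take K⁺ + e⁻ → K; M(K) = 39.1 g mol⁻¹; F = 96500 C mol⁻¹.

Q = I·t = 6.250 × 4098.0 = 25610 C.
n(e⁻) = 25610/96500 = 0.2654 mol; theoretically n(K) = 0.2654/1 = 0.2654 mol, m_theo = 10.38 g.
At 66.9 % efficiency, m_actual = 0.669 × 10.38 = 6.94 g.

6.94 g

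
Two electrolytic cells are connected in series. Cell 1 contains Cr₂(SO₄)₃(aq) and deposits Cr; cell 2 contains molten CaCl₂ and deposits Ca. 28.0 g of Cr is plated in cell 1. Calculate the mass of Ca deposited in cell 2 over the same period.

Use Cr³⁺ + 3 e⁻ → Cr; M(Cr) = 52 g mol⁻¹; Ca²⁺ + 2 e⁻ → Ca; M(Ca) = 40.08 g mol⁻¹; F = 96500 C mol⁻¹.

n(Cr) = 28.0 / 52 = 0.5385 mol.
Since Cr³⁺ + 3 e⁻ → Cr, n(e⁻) passed = 3 × 0.5385 = 1.615 mol.
Cells in series carry the same charge, so the same 1.615 mol of electrons passes through cell 2.
Ca²⁺ + 2 e⁻ → Ca, so n(Ca) = 1.615 / 2 = 0.8077 mol.
m(Ca) = 0.8077 × 40.08 = 32.4 g.

32.4 g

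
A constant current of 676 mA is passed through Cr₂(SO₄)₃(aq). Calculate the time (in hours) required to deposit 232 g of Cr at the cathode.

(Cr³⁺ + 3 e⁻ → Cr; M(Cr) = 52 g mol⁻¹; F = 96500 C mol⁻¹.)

n(Cr) = m/M = 232 / 52 = 4.462 mol.
Each Cr atom requires 3 electrons, so n(e⁻) = 3 × 4.462 = 13.38 mol.
Q = n(e⁻)·F = 13.38 × 96500 = 1292000 C.
t = Q/I = 1292000 / 0.6760 A = 1911000 s = 531 h.

531 h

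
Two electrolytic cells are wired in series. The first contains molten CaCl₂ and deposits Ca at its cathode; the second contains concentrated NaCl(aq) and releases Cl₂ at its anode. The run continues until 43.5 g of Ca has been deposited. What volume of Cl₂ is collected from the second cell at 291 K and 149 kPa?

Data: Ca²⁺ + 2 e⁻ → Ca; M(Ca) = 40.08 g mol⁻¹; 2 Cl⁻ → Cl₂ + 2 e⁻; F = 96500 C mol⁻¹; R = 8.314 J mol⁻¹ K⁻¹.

n(Ca) = 43.5 / 40.08 = 1.085 mol, so n(e⁻) = 2 × 1.085 = 2.171 mol.
The cells are in series, so the same 2.171 mol of electrons passes through the second cell.
2 Cl⁻ → Cl₂ + 2 e⁻ — 2 mol e⁻ per mol Cl₂, so n(Cl₂) = 2.171/2 = 1.085 mol.
V = nRT/P = (1.085 × 8.314 × 291) / (149 × 10³) = 0.0176 m³ = 17.6 L.

17.6 L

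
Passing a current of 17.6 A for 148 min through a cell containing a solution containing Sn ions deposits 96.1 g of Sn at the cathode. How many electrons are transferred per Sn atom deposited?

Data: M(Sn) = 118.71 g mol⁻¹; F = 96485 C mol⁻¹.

2

Q = I·t = 17.60 A × 8880.0 s = 156300 C, so n(e⁻) = 156300/96485 = 1.620 mol.
n(Sn) deposited = 96.1 / 118.71 = 0.8095 mol.
Electrons per atom = n(e⁻)/n(Sn) = 1.620 / 0.8095 = 2.00 ≈ 2, so the ion is Sn²⁺.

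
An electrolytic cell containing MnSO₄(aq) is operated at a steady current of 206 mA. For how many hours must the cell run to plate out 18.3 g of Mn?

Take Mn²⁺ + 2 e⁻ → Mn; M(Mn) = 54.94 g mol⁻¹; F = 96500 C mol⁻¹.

n(Mn) = m/M = 18.3 / 54.94 = 0.3331 mol.
Each Mn atom requires 2 electrons, so n(e⁻) = 2 × 0.3331 = 0.6662 mol.
Q = n(e⁻)·F = 0.6662 × 96500 = 64290 C.
t = Q/I = 64290 / 0.2060 A = 312100 s = 86.7 h.

86.7 h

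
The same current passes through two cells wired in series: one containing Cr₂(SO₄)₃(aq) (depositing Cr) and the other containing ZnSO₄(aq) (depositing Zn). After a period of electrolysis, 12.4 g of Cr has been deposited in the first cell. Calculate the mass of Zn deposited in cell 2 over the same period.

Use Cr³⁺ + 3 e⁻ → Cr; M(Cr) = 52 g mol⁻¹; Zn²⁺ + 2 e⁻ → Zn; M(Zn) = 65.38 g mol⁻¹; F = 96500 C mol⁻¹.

23.4 g

n(Cr) = 12.4 / 52 = 0.2385 mol.
Since Cr³⁺ + 3 e⁻ → Cr, n(e⁻) passed = 3 × 0.2385 = 0.7154 mol.
Cells in series carry the same charge, so the same 0.7154 mol of electrons passes through cell 2.
Zn²⁺ + 2 e⁻ → Zn, so n(Zn) = 0.7154 / 2 = 0.3577 mol.
m(Zn) = 0.3577 × 65.38 = 23.4 g.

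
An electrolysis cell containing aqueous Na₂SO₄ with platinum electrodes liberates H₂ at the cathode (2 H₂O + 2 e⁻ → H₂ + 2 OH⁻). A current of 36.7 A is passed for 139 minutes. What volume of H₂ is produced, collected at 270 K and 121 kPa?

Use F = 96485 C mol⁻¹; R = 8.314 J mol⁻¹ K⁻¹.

Q = I·t = 36.70 A × 8340.0 s = 306100 C.
n(e⁻) = Q/F = 306100 / 96485 = 3.172 mol.
2 electrons are transferred per H₂ molecule, so n(H₂) = 3.172 / 2 = 1.586 mol.
V = nRT/P = (1.586 × 8.314 × 270) / (121 × 10³ Pa) = 0.0294 m³ = 29.4 L.

29.4 L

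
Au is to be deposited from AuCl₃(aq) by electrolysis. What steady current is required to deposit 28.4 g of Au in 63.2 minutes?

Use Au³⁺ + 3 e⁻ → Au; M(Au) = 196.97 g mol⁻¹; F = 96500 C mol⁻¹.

n(Au) = 28.4 / 196.97 = 0.1442 mol.
n(e⁻) = 3 × 0.1442 = 0.4326 mol.
Q = n(e⁻)·F = 0.4326 × 96500 = 41740 C.
I = Q/t = 41740 / 3792.0 s = 11.0 A.

11.0 A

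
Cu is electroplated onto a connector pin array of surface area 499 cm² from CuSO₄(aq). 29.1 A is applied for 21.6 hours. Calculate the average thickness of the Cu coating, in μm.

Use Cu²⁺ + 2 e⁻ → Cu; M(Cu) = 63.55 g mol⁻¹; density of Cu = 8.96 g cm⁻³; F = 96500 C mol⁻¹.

Q = I·t = 29.10 × 77760 = 2263000 C; n(e⁻) = 23.45 mol.
n(Cu) = n(e⁻)/2 = 11.72 mol, so m = 11.72 × 63.55 = 745.1 g.
Volume = m/ρ = 745.1 / 8.96 = 83.16 cm³.
Thickness = V/A = 83.16 / 499 = 0.167 cm = 1670 μm.

1670 μm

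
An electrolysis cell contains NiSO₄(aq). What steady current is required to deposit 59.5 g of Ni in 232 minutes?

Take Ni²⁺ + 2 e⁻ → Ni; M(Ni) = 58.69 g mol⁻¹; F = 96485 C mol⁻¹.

14.1 A

n(Ni) = 59.5 / 58.69 = 1.014 mol.
n(e⁻) = 2 × 1.014 = 2.028 mol.
Q = n(e⁻)·F = 2.028 × 96485 = 195600 C.
I = Q/t = 195600 / 13920 s = 14.1 A.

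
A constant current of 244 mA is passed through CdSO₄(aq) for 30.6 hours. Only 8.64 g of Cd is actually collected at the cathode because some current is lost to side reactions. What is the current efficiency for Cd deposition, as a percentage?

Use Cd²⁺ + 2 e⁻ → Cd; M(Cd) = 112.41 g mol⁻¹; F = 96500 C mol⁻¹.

55.2 %

Q = I·t = 0.2440 × 110160 = 26880 C; n(e⁻) = 26880/96500 = 0.2785 mol.
Theoretical n(Cd) = n(e⁻)/2 = 0.1393 mol, i.e. m_theo = 0.1393 × 112.41 = 15.66 g.
Efficiency = m_actual / m_theo = 8.64 / 15.66 = 55.2 %.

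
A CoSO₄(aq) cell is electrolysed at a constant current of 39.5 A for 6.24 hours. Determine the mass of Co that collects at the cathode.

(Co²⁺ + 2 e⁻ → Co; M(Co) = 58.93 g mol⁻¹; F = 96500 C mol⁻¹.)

Q = I·t = 39.50 A × 22464 s = 887300 C.
n(e⁻) = Q/F = 887300 / 96500 = 9.195 mol.
Co²⁺ + 2 e⁻ → Co, so n(Co) = n(e⁻)/2 = 4.598 mol.
m = n·M = 4.598 × 58.93 = 271 g.

271 g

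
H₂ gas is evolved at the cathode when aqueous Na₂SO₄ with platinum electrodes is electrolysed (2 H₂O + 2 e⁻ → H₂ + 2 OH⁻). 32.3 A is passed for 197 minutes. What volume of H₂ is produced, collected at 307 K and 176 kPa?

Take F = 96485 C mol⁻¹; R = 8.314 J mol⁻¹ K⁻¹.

Q = I·t = 32.30 A × 11820 s = 381800 C.
n(e⁻) = Q/F = 381800 / 96485 = 3.957 mol.
2 electrons are transferred per H₂ molecule, so n(H₂) = 3.957 / 2 = 1.978 mol.
V = nRT/P = (1.978 × 8.314 × 307) / (176 × 10³ Pa) = 0.0287 m³ = 28.7 L.

28.7 L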